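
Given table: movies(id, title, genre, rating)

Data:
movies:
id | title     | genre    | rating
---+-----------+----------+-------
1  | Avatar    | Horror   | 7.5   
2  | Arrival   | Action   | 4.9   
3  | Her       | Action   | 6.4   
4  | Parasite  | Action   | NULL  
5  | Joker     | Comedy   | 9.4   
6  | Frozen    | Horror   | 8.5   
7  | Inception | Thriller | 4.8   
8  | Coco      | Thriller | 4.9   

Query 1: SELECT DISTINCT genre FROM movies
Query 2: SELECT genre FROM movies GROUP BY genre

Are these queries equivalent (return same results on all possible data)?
Yes, equivalent

Both queries return: [('Action',), ('Comedy',), ('Horror',), ('Thriller',)]

Reason: Both get unique genres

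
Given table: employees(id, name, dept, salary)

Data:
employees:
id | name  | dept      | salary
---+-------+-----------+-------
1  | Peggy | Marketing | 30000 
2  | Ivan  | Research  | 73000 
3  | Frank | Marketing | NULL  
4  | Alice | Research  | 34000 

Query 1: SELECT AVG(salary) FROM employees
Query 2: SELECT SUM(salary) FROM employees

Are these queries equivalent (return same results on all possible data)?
No, not equivalent

Query 1 returns: [(45666.666666666664,)]
Query 2 returns: [(137000,)]

Reason: AVG vs SUM give different aggregate values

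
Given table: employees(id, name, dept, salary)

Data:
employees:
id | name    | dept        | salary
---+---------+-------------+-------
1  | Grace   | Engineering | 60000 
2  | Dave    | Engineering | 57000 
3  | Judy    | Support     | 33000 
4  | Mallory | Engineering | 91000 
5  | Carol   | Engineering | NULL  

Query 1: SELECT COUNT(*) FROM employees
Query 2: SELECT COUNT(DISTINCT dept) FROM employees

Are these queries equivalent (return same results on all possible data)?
No, not equivalent

Query 1 returns: [(5,)]
Query 2 returns: [(2,)]

Reason: COUNT(*) counts rows, COUNT(DISTINCT dept) counts unique depts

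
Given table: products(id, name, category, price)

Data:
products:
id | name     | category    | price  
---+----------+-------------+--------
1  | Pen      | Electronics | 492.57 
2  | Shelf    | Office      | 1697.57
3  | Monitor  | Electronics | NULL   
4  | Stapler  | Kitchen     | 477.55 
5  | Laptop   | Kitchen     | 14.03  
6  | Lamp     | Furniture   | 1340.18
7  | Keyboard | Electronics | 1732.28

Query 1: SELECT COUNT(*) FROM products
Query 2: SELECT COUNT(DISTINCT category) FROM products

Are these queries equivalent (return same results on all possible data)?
No, not equivalent

Query 1 returns: [(7,)]
Query 2 returns: [(4,)]

Reason: COUNT(*) counts rows, COUNT(DISTINCT category) counts unique categorys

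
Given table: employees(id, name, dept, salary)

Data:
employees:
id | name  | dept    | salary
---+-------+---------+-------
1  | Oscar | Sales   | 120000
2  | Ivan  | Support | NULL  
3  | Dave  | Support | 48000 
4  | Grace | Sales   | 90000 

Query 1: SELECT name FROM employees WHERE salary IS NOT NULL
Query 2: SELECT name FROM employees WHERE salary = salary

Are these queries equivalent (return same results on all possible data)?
Yes, equivalent

Both queries return: [('Dave',), ('Grace',), ('Oscar',)]

Reason: IS NOT NULL vs self-equality (both exclude NULLs)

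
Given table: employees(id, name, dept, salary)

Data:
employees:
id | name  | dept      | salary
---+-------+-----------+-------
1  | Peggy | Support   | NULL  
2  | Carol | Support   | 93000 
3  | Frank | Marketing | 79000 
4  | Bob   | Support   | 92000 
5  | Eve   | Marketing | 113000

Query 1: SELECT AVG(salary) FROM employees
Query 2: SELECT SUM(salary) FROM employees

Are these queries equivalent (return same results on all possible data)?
No, not equivalent

Query 1 returns: [(94250.0,)]
Query 2 returns: [(377000,)]

Reason: AVG vs SUM give different aggregate values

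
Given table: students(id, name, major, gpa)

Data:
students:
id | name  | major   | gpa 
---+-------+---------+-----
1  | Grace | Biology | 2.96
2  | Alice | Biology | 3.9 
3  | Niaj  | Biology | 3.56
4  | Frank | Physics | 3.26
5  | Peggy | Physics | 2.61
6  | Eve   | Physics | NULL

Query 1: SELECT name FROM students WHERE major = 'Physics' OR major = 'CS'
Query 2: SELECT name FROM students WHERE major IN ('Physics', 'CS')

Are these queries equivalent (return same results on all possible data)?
Yes, equivalent

Both queries return: [('Eve',), ('Frank',), ('Peggy',)]

Reason: OR vs IN are equivalent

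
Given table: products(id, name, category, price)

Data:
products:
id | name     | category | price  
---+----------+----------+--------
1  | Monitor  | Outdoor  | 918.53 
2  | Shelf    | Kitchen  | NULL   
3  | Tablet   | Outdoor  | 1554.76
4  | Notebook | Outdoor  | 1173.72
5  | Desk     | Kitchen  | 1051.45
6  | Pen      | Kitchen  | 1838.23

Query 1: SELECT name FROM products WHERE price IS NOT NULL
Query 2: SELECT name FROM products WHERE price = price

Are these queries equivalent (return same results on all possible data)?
Yes, equivalent

Both queries return: [('Desk',), ('Monitor',), ('Notebook',), ('Pen',), ('Tablet',)]

Reason: IS NOT NULL vs self-equality (both exclude NULLs)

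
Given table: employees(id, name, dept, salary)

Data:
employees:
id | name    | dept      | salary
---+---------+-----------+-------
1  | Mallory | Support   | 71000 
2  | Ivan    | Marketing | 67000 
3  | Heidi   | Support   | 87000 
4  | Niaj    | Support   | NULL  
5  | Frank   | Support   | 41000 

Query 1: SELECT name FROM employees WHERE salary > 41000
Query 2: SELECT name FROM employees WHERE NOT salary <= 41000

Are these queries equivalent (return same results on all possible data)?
Yes, equivalent

Both queries return: [('Heidi',), ('Ivan',), ('Mallory',)]

Reason: Both filter salary > 41000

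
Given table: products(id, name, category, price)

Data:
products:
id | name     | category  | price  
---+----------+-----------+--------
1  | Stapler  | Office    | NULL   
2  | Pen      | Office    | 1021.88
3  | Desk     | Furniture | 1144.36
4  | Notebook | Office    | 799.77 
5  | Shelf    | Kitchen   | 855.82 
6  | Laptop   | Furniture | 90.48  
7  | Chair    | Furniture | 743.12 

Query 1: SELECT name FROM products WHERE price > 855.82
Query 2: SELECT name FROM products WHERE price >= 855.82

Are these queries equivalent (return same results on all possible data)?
No, not equivalent

Query 1 returns: [('Pen',), ('Desk',)]
Query 2 returns: [('Pen',), ('Desk',), ('Shelf',)]

Reason: > vs >= gives different results when price = 855.82 exists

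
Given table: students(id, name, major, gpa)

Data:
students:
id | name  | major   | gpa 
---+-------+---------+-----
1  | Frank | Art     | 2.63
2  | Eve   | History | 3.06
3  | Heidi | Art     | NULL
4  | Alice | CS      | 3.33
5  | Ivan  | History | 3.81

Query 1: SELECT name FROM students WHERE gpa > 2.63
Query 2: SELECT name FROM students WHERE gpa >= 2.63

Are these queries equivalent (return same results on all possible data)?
No, not equivalent

Query 1 returns: [('Eve',), ('Alice',), ('Ivan',)]
Query 2 returns: [('Frank',), ('Eve',), ('Alice',), ('Ivan',)]

Reason: > vs >= gives different results when gpa = 2.63 exists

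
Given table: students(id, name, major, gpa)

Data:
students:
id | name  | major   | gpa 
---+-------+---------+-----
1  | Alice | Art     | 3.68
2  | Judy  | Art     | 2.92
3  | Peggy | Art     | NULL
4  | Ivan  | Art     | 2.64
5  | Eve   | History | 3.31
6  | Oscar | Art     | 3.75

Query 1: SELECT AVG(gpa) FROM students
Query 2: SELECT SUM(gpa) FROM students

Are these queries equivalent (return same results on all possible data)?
No, not equivalent

Query 1 returns: [(3.2600000000000002,)]
Query 2 returns: [(16.3,)]

Reason: AVG vs SUM give different aggregate values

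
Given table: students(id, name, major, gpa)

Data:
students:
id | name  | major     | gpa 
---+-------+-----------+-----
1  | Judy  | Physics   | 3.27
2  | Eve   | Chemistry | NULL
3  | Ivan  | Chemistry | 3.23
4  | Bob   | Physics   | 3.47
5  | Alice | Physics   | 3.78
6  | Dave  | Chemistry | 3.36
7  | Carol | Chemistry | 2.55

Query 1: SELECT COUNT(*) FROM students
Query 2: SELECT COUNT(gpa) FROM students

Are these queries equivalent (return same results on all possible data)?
No, not equivalent

Query 1 returns: [(7,)]
Query 2 returns: [(6,)]

Reason: COUNT(*) includes NULLs, COUNT(column) excludes them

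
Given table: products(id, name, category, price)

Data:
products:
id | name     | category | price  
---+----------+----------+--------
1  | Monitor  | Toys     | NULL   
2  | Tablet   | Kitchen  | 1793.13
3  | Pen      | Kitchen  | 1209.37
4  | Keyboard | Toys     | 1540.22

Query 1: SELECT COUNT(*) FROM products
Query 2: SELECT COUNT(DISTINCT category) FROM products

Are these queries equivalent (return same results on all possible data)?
No, not equivalent

Query 1 returns: [(4,)]
Query 2 returns: [(2,)]

Reason: COUNT(*) counts rows, COUNT(DISTINCT category) counts unique categorys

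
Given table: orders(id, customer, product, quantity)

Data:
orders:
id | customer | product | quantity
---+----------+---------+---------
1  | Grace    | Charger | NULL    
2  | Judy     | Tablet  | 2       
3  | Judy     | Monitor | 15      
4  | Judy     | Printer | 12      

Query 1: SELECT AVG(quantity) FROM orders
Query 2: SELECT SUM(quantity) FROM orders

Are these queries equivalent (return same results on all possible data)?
No, not equivalent

Query 1 returns: [(9.666666666666666,)]
Query 2 returns: [(29,)]

Reason: AVG vs SUM give different aggregate values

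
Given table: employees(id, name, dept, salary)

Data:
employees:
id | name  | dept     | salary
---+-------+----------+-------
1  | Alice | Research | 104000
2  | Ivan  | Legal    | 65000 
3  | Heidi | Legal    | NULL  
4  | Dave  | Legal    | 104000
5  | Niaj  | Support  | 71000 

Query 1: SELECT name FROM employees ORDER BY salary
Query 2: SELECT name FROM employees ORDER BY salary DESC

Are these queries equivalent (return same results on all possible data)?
No, not equivalent

Query 1 returns: [('Heidi',), ('Ivan',), ('Niaj',), ('Alice',), ('Dave',)]
Query 2 returns: [('Alice',), ('Dave',), ('Niaj',), ('Ivan',), ('Heidi',)]

Reason: ASC vs DESC gives opposite ordering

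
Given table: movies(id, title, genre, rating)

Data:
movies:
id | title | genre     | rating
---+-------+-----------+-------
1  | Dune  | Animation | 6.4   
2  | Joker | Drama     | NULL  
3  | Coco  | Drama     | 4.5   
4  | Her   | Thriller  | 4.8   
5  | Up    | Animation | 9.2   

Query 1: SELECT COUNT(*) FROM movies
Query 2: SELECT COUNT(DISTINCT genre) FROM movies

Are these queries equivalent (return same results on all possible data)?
No, not equivalent

Query 1 returns: [(5,)]
Query 2 returns: [(3,)]

Reason: COUNT(*) counts rows, COUNT(DISTINCT genre) counts unique genres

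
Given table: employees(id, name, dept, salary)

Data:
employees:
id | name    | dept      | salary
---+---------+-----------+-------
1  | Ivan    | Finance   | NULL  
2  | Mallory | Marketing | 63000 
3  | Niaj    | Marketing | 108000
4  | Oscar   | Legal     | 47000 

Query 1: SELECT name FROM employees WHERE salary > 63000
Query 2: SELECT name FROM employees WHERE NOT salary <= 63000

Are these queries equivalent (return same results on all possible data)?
Yes, equivalent

Both queries return: [('Niaj',)]

Reason: Both filter salary > 63000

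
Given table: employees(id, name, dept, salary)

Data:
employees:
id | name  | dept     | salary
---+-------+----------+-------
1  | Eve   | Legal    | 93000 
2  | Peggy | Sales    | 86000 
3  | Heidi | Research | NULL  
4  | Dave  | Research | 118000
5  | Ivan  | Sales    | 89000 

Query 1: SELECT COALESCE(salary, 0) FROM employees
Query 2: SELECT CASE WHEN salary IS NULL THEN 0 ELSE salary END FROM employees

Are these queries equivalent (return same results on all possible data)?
Yes, equivalent

Both queries return: [(0,), (86000,), (89000,), (93000,), (118000,)]

Reason: COALESCE vs CASE for NULL handling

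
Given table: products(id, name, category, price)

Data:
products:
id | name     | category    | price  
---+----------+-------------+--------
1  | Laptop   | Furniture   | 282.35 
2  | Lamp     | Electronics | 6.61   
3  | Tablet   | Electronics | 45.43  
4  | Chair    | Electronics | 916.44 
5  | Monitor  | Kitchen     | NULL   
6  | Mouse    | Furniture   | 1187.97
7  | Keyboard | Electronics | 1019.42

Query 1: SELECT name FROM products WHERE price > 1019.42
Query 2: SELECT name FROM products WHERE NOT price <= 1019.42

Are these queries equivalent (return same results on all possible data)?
Yes, equivalent

Both queries return: [('Mouse',)]

Reason: Both filter price > 1019.42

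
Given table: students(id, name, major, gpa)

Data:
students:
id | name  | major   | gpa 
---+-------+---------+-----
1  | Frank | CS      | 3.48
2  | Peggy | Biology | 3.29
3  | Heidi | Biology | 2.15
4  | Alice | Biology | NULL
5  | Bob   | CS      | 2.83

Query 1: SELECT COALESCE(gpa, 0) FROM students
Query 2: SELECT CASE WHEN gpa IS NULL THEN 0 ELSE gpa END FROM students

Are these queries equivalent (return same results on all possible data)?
Yes, equivalent

Both queries return: [(0,), (2.15,), (2.83,), (3.29,), (3.48,)]

Reason: COALESCE vs CASE for NULL handling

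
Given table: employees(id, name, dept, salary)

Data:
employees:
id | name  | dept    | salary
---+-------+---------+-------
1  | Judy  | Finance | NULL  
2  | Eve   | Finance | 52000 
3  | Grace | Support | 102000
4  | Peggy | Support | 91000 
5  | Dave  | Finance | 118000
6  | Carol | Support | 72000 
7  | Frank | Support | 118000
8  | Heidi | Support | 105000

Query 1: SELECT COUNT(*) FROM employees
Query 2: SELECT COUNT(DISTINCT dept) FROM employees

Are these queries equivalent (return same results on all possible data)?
No, not equivalent

Query 1 returns: [(8,)]
Query 2 returns: [(2,)]

Reason: COUNT(*) counts rows, COUNT(DISTINCT dept) counts unique depts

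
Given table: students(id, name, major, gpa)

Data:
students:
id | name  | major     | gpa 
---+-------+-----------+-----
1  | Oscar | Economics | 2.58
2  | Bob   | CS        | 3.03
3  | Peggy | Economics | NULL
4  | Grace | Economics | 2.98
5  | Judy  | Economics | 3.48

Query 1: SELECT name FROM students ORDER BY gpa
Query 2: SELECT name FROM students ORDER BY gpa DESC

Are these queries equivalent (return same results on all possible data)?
No, not equivalent

Query 1 returns: [('Peggy',), ('Oscar',), ('Grace',), ('Bob',), ('Judy',)]
Query 2 returns: [('Judy',), ('Bob',), ('Grace',), ('Oscar',), ('Peggy',)]

Reason: ASC vs DESC gives opposite ordering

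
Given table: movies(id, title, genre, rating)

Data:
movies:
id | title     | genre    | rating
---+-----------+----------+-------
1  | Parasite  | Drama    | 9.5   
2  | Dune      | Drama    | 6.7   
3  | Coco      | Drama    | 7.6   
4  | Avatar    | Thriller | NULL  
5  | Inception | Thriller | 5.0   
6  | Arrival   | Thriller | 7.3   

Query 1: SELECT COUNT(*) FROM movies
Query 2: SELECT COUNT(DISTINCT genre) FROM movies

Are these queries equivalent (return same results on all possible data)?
No, not equivalent

Query 1 returns: [(6,)]
Query 2 returns: [(2,)]

Reason: COUNT(*) counts rows, COUNT(DISTINCT genre) counts unique genres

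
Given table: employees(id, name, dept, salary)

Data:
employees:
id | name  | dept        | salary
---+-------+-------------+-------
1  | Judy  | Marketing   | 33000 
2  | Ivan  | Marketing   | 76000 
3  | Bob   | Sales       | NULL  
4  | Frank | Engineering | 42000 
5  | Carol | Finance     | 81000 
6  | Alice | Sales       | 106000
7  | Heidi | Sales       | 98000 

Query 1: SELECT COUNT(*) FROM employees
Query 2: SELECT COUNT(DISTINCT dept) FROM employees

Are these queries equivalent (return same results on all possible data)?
No, not equivalent

Query 1 returns: [(7,)]
Query 2 returns: [(4,)]

Reason: COUNT(*) counts rows, COUNT(DISTINCT dept) counts unique depts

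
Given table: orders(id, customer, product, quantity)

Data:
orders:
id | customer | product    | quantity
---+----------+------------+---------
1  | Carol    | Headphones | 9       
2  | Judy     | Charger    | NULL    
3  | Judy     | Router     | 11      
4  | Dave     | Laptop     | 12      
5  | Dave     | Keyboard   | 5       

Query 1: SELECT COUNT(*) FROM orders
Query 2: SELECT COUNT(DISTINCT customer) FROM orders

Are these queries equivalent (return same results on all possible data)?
No, not equivalent

Query 1 returns: [(5,)]
Query 2 returns: [(3,)]

Reason: COUNT(*) counts rows, COUNT(DISTINCT customer) counts unique customers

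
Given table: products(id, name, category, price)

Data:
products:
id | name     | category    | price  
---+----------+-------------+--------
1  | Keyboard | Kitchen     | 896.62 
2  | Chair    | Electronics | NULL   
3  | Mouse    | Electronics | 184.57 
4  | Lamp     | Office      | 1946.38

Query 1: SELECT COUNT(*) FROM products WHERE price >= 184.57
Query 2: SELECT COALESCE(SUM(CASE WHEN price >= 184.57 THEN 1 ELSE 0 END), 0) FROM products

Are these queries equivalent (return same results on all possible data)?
Yes, equivalent

Both queries return: [(3,)]

Reason: COUNT with WHERE vs conditional SUM (COALESCE handles empty-table NULL)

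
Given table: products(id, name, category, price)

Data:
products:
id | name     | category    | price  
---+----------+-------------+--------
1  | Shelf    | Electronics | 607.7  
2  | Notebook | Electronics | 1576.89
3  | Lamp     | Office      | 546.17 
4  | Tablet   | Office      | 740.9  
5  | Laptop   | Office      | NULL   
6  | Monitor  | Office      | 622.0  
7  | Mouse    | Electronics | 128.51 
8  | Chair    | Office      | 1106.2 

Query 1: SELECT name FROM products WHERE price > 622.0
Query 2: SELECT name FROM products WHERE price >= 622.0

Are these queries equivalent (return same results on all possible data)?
No, not equivalent

Query 1 returns: [('Notebook',), ('Tablet',), ('Chair',)]
Query 2 returns: [('Notebook',), ('Tablet',), ('Monitor',), ('Chair',)]

Reason: > vs >= gives different results when price = 622.0 exists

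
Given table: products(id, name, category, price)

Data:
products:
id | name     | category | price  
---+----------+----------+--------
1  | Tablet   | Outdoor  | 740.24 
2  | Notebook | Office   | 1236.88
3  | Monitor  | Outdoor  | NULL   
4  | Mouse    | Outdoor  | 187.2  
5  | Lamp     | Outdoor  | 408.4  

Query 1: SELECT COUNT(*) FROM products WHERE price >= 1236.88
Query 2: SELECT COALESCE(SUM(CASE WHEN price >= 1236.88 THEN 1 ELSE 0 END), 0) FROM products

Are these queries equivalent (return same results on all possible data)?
Yes, equivalent

Both queries return: [(1,)]

Reason: COUNT with WHERE vs conditional SUM (COALESCE handles empty-table NULL)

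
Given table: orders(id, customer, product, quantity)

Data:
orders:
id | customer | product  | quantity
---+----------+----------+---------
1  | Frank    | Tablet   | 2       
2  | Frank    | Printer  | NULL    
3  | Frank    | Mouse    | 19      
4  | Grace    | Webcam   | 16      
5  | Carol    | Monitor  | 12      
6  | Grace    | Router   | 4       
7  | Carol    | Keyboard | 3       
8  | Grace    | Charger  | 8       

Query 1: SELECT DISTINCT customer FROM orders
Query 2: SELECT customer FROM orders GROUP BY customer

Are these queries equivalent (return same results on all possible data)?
Yes, equivalent

Both queries return: [('Carol',), ('Frank',), ('Grace',)]

Reason: Both get unique customers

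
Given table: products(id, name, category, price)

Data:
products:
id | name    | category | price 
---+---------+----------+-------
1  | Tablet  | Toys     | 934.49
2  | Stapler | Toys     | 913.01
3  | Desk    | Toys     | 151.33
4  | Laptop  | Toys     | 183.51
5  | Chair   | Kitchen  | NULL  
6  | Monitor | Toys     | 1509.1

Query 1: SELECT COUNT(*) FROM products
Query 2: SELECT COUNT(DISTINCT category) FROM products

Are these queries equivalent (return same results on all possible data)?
No, not equivalent

Query 1 returns: [(6,)]
Query 2 returns: [(2,)]

Reason: COUNT(*) counts rows, COUNT(DISTINCT category) counts unique categorys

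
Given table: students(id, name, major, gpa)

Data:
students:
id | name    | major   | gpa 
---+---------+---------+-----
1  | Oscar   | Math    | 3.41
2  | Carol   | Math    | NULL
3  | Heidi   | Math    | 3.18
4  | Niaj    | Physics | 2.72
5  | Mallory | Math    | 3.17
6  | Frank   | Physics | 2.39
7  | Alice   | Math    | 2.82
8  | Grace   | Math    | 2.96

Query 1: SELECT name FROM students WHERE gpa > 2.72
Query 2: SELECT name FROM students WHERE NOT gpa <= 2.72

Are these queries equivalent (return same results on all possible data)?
Yes, equivalent

Both queries return: [('Alice',), ('Grace',), ('Heidi',), ('Mallory',), ('Oscar',)]

Reason: Both filter gpa > 2.72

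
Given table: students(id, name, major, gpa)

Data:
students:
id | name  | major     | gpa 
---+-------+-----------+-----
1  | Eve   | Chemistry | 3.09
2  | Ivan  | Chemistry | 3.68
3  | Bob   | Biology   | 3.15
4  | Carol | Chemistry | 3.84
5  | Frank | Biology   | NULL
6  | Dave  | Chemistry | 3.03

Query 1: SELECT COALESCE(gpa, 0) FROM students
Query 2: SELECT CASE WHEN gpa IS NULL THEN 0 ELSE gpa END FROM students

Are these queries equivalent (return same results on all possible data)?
Yes, equivalent

Both queries return: [(0,), (3.03,), (3.09,), (3.15,), (3.68,), (3.84,)]

Reason: COALESCE vs CASE for NULL handling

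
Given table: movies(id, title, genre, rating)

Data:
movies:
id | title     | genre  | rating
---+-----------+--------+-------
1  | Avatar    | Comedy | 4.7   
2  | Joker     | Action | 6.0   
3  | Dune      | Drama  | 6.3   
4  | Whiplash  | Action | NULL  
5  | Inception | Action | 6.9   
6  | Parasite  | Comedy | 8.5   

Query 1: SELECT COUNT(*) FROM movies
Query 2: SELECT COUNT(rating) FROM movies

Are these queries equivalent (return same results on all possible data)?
No, not equivalent

Query 1 returns: [(6,)]
Query 2 returns: [(5,)]

Reason: COUNT(*) includes NULLs, COUNT(column) excludes them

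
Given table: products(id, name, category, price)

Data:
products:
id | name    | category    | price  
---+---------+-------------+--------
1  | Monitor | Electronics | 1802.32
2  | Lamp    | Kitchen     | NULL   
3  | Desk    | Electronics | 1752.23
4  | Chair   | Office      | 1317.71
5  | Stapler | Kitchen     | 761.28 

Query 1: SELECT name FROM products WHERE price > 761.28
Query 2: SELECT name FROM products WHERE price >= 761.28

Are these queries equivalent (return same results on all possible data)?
No, not equivalent

Query 1 returns: [('Monitor',), ('Desk',), ('Chair',)]
Query 2 returns: [('Monitor',), ('Desk',), ('Chair',), ('Stapler',)]

Reason: > vs >= gives different results when price = 761.28 exists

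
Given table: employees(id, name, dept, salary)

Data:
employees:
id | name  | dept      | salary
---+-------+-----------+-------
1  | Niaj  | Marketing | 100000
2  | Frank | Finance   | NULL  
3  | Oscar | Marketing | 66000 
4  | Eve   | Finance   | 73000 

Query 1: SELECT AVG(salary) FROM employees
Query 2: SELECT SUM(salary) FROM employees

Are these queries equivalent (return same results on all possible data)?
No, not equivalent

Query 1 returns: [(79666.66666666667,)]
Query 2 returns: [(239000,)]

Reason: AVG vs SUM give different aggregate values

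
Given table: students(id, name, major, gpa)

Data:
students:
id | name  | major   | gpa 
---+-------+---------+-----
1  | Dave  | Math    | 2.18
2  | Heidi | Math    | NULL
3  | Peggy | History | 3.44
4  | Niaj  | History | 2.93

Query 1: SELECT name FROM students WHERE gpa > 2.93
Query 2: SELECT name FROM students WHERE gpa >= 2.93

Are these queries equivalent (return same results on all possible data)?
No, not equivalent

Query 1 returns: [('Peggy',)]
Query 2 returns: [('Peggy',), ('Niaj',)]

Reason: > vs >= gives different results when gpa = 2.93 exists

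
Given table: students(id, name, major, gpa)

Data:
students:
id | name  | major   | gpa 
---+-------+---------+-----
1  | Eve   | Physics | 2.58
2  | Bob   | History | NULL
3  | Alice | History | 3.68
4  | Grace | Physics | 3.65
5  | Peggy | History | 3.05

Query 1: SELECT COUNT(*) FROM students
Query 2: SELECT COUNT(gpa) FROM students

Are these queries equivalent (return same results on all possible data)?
No, not equivalent

Query 1 returns: [(5,)]
Query 2 returns: [(4,)]

Reason: COUNT(*) includes NULLs, COUNT(column) excludes them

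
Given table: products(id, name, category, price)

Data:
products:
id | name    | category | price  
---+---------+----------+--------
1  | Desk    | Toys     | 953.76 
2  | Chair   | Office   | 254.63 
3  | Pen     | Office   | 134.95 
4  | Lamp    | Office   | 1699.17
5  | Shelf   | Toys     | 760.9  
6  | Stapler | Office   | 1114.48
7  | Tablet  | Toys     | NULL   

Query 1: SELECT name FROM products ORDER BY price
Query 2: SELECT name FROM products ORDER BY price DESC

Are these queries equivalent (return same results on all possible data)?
No, not equivalent

Query 1 returns: [('Tablet',), ('Pen',), ('Chair',), ('Shelf',), ('Desk',), ('Stapler',), ('Lamp',)]
Query 2 returns: [('Lamp',), ('Stapler',), ('Desk',), ('Shelf',), ('Chair',), ('Pen',), ('Tablet',)]

Reason: ASC vs DESC gives opposite ordering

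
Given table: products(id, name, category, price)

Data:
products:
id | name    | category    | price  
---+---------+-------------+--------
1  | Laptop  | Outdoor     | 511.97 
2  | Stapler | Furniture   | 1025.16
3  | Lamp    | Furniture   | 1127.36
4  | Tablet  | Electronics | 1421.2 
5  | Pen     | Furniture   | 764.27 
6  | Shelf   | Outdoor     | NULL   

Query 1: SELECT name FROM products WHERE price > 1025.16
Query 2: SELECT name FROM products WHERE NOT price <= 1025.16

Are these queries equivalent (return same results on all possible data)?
Yes, equivalent

Both queries return: [('Lamp',), ('Tablet',)]

Reason: Both filter price > 1025.16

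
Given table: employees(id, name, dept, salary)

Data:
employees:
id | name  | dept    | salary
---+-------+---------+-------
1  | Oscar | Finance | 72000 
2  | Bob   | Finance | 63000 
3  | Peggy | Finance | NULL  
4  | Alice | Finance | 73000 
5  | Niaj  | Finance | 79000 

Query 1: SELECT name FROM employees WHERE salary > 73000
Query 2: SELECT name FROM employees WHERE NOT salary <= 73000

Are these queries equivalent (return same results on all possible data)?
Yes, equivalent

Both queries return: [('Niaj',)]

Reason: Both filter salary > 73000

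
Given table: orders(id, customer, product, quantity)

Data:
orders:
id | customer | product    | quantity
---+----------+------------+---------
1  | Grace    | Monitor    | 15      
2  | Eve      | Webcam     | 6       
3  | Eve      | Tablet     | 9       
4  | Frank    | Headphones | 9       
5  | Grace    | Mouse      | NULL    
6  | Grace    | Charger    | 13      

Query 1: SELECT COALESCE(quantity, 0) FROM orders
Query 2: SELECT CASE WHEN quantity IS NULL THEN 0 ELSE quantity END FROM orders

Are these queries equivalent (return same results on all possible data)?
Yes, equivalent

Both queries return: [(0,), (6,), (9,), (9,), (13,), (15,)]

Reason: COALESCE vs CASE for NULL handling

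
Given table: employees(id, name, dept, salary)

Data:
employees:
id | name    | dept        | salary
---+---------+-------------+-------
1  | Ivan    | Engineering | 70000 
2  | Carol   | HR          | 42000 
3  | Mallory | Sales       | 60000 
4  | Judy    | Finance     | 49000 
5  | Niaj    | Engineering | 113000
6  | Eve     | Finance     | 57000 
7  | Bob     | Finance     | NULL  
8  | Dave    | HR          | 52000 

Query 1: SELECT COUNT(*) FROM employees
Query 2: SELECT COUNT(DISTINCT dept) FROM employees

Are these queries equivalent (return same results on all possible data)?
No, not equivalent

Query 1 returns: [(8,)]
Query 2 returns: [(4,)]

Reason: COUNT(*) counts rows, COUNT(DISTINCT dept) counts unique depts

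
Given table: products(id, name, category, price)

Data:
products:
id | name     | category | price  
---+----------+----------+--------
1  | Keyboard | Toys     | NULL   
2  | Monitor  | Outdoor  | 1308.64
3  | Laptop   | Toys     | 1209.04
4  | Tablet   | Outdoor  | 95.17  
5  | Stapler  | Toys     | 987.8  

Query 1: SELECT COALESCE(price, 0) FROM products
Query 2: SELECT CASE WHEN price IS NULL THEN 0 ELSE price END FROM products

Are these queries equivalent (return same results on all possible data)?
Yes, equivalent

Both queries return: [(0,), (95.17,), (987.8,), (1209.04,), (1308.64,)]

Reason: COALESCE vs CASE for NULL handling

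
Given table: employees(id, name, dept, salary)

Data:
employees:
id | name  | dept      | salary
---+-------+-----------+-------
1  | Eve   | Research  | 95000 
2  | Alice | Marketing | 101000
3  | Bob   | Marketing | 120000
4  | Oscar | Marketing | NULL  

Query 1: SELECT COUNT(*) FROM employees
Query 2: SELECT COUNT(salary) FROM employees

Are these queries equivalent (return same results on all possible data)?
No, not equivalent

Query 1 returns: [(4,)]
Query 2 returns: [(3,)]

Reason: COUNT(*) includes NULLs, COUNT(column) excludes them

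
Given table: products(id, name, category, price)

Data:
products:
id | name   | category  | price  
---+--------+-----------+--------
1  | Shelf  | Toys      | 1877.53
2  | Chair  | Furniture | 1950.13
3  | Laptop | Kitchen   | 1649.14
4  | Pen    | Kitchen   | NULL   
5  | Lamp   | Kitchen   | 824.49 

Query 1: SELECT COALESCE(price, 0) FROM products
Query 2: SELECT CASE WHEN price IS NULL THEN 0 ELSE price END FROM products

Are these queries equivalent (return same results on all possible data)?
Yes, equivalent

Both queries return: [(0,), (824.49,), (1649.14,), (1877.53,), (1950.13,)]

Reason: COALESCE vs CASE for NULL handling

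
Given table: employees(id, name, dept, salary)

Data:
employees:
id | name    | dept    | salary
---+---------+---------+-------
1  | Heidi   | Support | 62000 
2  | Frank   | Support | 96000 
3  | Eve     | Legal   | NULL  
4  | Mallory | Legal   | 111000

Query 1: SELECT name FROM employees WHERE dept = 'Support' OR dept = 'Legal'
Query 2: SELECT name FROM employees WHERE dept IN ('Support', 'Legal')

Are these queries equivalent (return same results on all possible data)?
Yes, equivalent

Both queries return: [('Eve',), ('Frank',), ('Heidi',), ('Mallory',)]

Reason: OR vs IN are equivalent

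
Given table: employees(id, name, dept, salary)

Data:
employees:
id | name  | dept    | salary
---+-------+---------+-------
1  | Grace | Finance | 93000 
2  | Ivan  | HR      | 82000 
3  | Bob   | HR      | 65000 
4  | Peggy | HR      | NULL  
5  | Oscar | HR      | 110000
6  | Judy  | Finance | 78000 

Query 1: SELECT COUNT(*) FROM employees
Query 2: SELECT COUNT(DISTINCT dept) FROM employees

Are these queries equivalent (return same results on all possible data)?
No, not equivalent

Query 1 returns: [(6,)]
Query 2 returns: [(2,)]

Reason: COUNT(*) counts rows, COUNT(DISTINCT dept) counts unique depts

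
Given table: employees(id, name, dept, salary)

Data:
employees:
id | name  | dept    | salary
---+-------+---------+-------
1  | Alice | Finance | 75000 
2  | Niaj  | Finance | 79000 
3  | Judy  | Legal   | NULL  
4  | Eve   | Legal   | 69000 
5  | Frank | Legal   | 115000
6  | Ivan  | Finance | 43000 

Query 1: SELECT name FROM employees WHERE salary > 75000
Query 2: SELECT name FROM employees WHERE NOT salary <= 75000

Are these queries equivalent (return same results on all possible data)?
Yes, equivalent

Both queries return: [('Frank',), ('Niaj',)]

Reason: Both filter salary > 75000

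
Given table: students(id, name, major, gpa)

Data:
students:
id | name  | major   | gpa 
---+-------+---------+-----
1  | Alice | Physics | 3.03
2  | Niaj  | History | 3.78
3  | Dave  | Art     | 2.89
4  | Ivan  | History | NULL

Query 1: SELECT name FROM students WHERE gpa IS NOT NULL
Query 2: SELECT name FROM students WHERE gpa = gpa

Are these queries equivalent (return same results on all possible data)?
Yes, equivalent

Both queries return: [('Alice',), ('Dave',), ('Niaj',)]

Reason: IS NOT NULL vs self-equality (both exclude NULLs)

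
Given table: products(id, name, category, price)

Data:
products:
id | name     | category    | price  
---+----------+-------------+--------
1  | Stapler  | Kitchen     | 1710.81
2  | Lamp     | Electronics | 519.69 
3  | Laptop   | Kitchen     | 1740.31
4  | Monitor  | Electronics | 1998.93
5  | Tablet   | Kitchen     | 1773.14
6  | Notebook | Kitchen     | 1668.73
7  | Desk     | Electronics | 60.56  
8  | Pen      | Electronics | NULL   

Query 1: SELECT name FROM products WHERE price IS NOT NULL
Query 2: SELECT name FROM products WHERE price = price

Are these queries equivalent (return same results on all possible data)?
Yes, equivalent

Both queries return: [('Desk',), ('Lamp',), ('Laptop',), ('Monitor',), ('Notebook',), ('Stapler',), ('Tablet',)]

Reason: IS NOT NULL vs self-equality (both exclude NULLs)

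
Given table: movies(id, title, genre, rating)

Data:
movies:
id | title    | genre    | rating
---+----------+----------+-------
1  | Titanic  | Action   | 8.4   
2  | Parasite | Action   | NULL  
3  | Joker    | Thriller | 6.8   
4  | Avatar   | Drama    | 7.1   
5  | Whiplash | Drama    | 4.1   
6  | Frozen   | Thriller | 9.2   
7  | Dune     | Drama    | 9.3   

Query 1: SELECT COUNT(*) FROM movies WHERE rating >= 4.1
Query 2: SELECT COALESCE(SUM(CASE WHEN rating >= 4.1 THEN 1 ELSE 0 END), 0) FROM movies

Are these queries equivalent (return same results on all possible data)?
Yes, equivalent

Both queries return: [(6,)]

Reason: COUNT with WHERE vs conditional SUM (COALESCE handles empty-table NULL)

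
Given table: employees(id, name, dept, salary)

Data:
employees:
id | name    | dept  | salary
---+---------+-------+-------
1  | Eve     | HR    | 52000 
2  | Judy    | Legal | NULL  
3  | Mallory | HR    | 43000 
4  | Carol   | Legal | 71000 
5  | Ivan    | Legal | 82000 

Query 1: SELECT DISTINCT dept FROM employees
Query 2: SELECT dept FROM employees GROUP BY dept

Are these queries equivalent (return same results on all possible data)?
Yes, equivalent

Both queries return: [('HR',), ('Legal',)]

Reason: Both get unique depts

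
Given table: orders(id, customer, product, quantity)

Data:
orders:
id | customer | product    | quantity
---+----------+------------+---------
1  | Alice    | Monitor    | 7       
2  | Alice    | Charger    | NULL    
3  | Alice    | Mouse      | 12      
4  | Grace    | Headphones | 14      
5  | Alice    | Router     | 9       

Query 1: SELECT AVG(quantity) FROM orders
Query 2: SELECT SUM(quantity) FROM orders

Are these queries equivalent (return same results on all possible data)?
No, not equivalent

Query 1 returns: [(10.5,)]
Query 2 returns: [(42,)]

Reason: AVG vs SUM give different aggregate values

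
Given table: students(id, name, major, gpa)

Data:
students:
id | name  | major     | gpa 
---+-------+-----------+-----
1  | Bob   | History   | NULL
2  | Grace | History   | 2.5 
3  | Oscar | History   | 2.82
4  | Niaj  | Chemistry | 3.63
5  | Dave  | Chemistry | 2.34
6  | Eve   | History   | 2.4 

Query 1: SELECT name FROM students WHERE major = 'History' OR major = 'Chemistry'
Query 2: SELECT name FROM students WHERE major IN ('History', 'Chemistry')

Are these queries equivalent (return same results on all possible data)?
Yes, equivalent

Both queries return: [('Bob',), ('Dave',), ('Eve',), ('Grace',), ('Niaj',), ('Oscar',)]

Reason: OR vs IN are equivalent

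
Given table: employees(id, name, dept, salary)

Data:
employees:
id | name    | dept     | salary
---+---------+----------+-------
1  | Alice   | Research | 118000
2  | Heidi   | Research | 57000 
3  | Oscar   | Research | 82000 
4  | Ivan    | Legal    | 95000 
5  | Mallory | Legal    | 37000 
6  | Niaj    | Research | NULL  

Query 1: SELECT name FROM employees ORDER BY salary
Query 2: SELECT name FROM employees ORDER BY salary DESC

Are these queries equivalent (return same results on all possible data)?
No, not equivalent

Query 1 returns: [('Niaj',), ('Mallory',), ('Heidi',), ('Oscar',), ('Ivan',), ('Alice',)]
Query 2 returns: [('Alice',), ('Ivan',), ('Oscar',), ('Heidi',), ('Mallory',), ('Niaj',)]

Reason: ASC vs DESC gives opposite ordering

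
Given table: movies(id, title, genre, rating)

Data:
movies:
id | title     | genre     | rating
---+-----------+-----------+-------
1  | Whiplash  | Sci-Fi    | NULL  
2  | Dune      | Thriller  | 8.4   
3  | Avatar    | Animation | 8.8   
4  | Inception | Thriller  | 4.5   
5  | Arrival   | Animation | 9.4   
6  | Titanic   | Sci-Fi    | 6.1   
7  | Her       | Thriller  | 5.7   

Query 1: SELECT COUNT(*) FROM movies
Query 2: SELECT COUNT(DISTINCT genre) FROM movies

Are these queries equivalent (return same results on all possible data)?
No, not equivalent

Query 1 returns: [(7,)]
Query 2 returns: [(3,)]

Reason: COUNT(*) counts rows, COUNT(DISTINCT genre) counts unique genres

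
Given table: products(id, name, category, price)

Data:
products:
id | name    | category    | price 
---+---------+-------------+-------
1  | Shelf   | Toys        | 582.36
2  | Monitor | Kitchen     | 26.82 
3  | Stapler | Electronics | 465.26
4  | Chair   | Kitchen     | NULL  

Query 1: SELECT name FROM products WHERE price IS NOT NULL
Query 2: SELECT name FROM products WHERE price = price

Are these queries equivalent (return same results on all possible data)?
Yes, equivalent

Both queries return: [('Monitor',), ('Shelf',), ('Stapler',)]

Reason: IS NOT NULL vs self-equality (both exclude NULLs)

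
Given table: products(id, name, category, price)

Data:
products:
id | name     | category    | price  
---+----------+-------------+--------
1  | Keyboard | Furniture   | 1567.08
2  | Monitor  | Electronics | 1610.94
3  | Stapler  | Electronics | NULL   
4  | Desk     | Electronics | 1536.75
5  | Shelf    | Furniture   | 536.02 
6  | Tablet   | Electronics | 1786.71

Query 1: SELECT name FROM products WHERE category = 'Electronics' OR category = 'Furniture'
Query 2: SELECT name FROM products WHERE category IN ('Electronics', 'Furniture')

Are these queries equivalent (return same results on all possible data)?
Yes, equivalent

Both queries return: [('Desk',), ('Keyboard',), ('Monitor',), ('Shelf',), ('Stapler',), ('Tablet',)]

Reason: OR vs IN are equivalent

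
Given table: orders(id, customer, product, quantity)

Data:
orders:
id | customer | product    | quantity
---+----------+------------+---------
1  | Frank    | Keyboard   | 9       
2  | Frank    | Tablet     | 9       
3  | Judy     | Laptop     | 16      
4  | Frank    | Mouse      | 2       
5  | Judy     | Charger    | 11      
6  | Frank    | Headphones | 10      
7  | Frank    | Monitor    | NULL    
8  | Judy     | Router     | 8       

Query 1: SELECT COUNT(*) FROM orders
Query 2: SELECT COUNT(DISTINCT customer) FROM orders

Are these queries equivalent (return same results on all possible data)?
No, not equivalent

Query 1 returns: [(8,)]
Query 2 returns: [(2,)]

Reason: COUNT(*) counts rows, COUNT(DISTINCT customer) counts unique customers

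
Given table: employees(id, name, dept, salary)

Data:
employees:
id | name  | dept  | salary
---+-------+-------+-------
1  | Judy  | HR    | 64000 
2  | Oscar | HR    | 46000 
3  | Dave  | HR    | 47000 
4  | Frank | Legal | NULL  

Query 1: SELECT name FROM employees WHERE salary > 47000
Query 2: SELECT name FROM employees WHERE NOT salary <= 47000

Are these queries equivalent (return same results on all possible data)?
Yes, equivalent

Both queries return: [('Judy',)]

Reason: Both filter salary > 47000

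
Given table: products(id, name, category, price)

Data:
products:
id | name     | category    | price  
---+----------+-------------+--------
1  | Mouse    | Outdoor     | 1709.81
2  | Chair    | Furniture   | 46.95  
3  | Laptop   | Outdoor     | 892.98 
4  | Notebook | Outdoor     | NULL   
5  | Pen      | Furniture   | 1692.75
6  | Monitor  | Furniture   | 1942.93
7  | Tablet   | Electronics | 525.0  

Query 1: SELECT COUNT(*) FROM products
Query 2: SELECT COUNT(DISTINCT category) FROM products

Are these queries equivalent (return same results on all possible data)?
No, not equivalent

Query 1 returns: [(7,)]
Query 2 returns: [(3,)]

Reason: COUNT(*) counts rows, COUNT(DISTINCT category) counts unique categorys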